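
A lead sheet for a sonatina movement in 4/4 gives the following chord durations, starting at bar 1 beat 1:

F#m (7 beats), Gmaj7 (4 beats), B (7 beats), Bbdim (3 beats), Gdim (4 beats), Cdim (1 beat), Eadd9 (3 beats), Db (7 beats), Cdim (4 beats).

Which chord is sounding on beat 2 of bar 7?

Cdim

Beat 2 of bar 7 is beat (7−1)×4 + 2 = 26 overall.
Running totals: F#m ends at 7, Gmaj7 ends at 11, B ends at 18, Bbdim ends at 21, Gdim ends at 25, Cdim ends at 26.
Beat 26 falls within Cdim.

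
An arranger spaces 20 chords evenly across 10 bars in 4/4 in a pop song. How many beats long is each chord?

10 bars × 4 beats/bar = 40 beats total.
40 beats ÷ 20 chords = 2 beats per chord.
(That is a half note.)

2 beats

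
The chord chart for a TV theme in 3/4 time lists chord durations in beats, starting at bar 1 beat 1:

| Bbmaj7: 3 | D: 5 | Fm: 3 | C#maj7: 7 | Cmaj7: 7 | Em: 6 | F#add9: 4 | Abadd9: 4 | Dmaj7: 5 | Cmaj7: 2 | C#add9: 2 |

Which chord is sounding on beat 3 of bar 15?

Cmaj7

Beat 3 of bar 15 is beat (15−1)×3 + 3 = 45 overall.
Running totals: Bbmaj7 ends at 3, D ends at 8, Fm ends at 11, C#maj7 ends at 18, Cmaj7 ends at 25, Em ends at 31, F#add9 ends at 35, Abadd9 ends at 39, Dmaj7 ends at 44, Cmaj7 ends at 46.
Beat 45 falls within Cmaj7.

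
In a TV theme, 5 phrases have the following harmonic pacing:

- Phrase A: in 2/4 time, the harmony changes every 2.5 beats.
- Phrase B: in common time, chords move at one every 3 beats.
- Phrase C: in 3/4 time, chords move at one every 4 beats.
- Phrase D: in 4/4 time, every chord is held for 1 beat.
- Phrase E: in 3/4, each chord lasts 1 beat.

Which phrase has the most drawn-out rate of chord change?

A: 2/2.5 = 0.8 chords/bar.
B: 4/3 = 4/3 chords/bar.
C: 3/4 = 0.75 chords/bar.
D: 4/1 = 4 chords/bar.
E: 3/1 = 3 chords/bar.
Slowest is C at 0.75 chords/bar.

Phrase C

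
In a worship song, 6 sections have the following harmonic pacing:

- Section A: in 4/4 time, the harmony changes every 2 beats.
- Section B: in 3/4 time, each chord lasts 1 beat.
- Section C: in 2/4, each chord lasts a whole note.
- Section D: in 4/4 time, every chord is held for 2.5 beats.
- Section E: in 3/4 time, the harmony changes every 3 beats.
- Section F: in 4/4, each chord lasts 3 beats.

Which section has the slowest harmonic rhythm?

A: 4/2 = 2 chords/bar.
B: 3/1 = 3 chords/bar.
C: 2/4 = 0.5 chords/bar.
D: 4/2.5 = 1.6 chords/bar.
E: 3/3 = 1 chord/bar.
F: 4/3 = 4/3 chords/bar.
Slowest is C at 0.5 chords/bar.

Section C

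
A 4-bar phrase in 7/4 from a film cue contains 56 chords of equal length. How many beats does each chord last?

4 bars × 7 beats/bar = 28 beats total.
28 beats ÷ 56 chords = 0.5 beats per chord.
(That is an eighth note.)

0.5 beats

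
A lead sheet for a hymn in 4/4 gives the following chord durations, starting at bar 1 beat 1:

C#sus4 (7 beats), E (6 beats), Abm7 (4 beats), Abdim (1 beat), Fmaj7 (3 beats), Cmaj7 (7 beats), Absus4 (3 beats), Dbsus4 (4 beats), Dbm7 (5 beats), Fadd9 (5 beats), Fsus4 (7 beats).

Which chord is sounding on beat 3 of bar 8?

Beat 3 of bar 8 is beat (8−1)×4 + 3 = 31 overall.
Running totals: C#sus4 ends at 7, E ends at 13, Abm7 ends at 17, Abdim ends at 18, Fmaj7 ends at 21, Cmaj7 ends at 28, Absus4 ends at 31.
Beat 31 falls within Absus4.

Absus4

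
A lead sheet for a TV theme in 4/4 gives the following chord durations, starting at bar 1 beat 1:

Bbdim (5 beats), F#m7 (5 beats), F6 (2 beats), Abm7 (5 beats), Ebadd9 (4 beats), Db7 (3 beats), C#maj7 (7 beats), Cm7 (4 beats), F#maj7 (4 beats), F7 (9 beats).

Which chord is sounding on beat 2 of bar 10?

Beat 2 of bar 10 is beat (10−1)×4 + 2 = 38 overall.
Running totals: Bbdim ends at 5, F#m7 ends at 10, F6 ends at 12, Abm7 ends at 17, Ebadd9 ends at 21, Db7 ends at 24, C#maj7 ends at 31, Cm7 ends at 35, F#maj7 ends at 39.
Beat 38 falls within F#maj7.

F#maj7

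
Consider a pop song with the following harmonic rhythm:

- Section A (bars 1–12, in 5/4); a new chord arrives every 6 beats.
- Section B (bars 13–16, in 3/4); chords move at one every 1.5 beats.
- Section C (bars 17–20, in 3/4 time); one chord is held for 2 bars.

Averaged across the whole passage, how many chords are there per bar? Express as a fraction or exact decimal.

A: 12 × 5 = 60 beats ÷ 6 = 10 chords.
B: 4 × 3 = 12 beats ÷ 1.5 = 8 chords.
C: 4 × 3 = 12 beats ÷ 6 = 2 chords.
Overall: 20 chords over 20 bars → 20/20 = 1 chords per bar.

1 chords per bar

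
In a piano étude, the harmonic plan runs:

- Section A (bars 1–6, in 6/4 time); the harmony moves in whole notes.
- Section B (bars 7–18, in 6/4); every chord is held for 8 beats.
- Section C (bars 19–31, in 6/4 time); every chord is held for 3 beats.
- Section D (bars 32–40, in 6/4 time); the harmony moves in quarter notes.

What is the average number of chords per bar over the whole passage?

A: 6 × 6 = 36 beats ÷ 4 = 9 chords.
B: 12 × 6 = 72 beats ÷ 8 = 9 chords.
C: 13 × 6 = 78 beats ÷ 3 = 26 chords.
D: 9 × 6 = 54 beats ÷ 1 = 54 chords.
Overall: 98 chords over 40 bars → 98/40 = 2.45 chords per bar.

2.45 chords per bar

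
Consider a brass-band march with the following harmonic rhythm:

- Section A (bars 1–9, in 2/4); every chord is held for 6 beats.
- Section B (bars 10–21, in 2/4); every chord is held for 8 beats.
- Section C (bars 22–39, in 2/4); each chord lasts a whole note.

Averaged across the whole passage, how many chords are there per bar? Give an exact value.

5/13 chords per bar

A: 9 bars of 2 beats is 18 beats; at 6 beats each that's 3 chords.
B: 12 bars of 2 beats is 24 beats; at 8 beats each that's 3 chords.
C: 18 bars of 2 beats is 36 beats; at 4 beats each that's 9 chords.
Overall: 15 chords over 39 bars → 15/39 = 5/13 chords per bar.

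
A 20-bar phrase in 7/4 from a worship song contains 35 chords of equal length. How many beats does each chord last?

4 beats

20 bars × 7 beats/bar = 140 beats total.
140 beats ÷ 35 chords = 4 beats per chord.
(That is a whole note.)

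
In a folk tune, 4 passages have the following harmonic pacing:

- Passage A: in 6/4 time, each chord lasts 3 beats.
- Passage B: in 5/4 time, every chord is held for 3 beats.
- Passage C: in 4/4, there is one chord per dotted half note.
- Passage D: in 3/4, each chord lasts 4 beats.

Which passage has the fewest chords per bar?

A: each chord is 3 beats in 6/4, so 2 per bar.
B: each chord is 3 beats in 5/4, so 5/3 per bar.
C: each chord is 3 beats in 4/4, so 4/3 per bar.
D: each chord is 4 beats in 3/4, so 0.75 per bar.
Slowest is D at 0.75 chords/bar.

Passage D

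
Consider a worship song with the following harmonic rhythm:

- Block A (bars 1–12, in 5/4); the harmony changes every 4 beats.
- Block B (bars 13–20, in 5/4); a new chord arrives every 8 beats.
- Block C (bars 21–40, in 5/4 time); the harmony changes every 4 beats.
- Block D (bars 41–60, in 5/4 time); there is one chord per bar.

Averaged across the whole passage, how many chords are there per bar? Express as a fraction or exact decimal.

A: 12 × 5 = 60 beats ÷ 4 = 15 chords.
B: 8 × 5 = 40 beats ÷ 8 = 5 chords.
C: 20 × 5 = 100 beats ÷ 4 = 25 chords.
D: 20 × 5 = 100 beats ÷ 5 = 20 chords.
Overall: 65 chords over 60 bars → 65/60 = 13/12 chords per bar.

13/12 chords per bar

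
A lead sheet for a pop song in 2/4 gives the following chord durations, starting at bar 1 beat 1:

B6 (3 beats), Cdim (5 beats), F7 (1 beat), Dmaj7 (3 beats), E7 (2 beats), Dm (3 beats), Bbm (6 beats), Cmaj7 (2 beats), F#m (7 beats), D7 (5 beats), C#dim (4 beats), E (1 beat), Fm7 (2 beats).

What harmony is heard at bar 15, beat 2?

Beat 2 of bar 15 is beat (15−1)×2 + 2 = 30 overall.
Running totals: B6 ends at 3, Cdim ends at 8, F7 ends at 9, Dmaj7 ends at 12, E7 ends at 14, Dm ends at 17, Bbm ends at 23, Cmaj7 ends at 25, F#m ends at 32.
Beat 30 falls within F#m.

F#m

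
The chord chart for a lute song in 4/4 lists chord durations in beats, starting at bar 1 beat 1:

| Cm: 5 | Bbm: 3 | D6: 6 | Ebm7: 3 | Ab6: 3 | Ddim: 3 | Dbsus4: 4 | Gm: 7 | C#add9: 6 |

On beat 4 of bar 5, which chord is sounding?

Ab6

Beat 4 of bar 5 is beat (5−1)×4 + 4 = 20 overall.
Running totals: Cm ends at 5, Bbm ends at 8, D6 ends at 14, Ebm7 ends at 17, Ab6 ends at 20.
Beat 20 falls within Ab6.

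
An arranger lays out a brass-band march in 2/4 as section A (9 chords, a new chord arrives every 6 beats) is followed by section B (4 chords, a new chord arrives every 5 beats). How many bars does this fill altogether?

37 bars

A: 9 × 6 = 54 beats = 27 bars.
B: 4 × 5 = 20 beats = 10 bars.
Total: 27 + 10 = 37 bars.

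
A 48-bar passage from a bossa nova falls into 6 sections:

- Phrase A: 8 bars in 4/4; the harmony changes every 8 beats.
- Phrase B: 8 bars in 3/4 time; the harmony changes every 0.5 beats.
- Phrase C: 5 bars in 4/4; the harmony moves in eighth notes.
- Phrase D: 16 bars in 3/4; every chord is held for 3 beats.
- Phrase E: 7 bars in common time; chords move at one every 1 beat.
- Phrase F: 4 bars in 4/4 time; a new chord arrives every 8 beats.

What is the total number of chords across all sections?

A has 32 beats and chords last 8 each, so 4 chords.
B has 24 beats and chords last 0.5 each, so 48 chords.
C has 20 beats and chords last 0.5 each, so 40 chords.
D has 48 beats and chords last 3 each, so 16 chords.
E has 28 beats and chords last 1 each, so 28 chords.
F has 16 beats and chords last 8 each, so 2 chords.
Total: 4 + 48 + 40 + 16 + 28 + 2 = 138.

138 chords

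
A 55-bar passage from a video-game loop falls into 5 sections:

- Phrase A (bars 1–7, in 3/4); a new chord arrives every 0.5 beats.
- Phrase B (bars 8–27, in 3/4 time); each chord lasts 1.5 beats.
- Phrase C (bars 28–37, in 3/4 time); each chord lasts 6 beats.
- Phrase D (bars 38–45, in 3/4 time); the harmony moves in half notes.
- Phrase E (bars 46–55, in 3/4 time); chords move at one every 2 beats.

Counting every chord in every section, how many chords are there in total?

114 chords

A has 21 beats and chords last 0.5 each, so 42 chords.
B has 60 beats and chords last 1.5 each, so 40 chords.
C has 30 beats and chords last 6 each, so 5 chords.
D has 24 beats and chords last 2 each, so 12 chords.
E has 30 beats and chords last 2 each, so 15 chords.
Total: 42 + 40 + 5 + 12 + 15 = 114.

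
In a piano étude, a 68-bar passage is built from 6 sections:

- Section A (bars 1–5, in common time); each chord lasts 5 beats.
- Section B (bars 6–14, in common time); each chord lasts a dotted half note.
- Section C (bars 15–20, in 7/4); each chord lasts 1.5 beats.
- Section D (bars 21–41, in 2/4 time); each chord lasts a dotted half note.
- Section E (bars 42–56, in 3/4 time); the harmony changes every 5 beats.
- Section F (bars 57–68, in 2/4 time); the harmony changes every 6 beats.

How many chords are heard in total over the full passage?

71 chords

A: 5 bars × 4 beats = 20 beats; 5 beats/chord → 4 chords.
B: 9 bars × 4 beats = 36 beats; 3 beats/chord → 12 chords.
C: 6 bars × 7 beats = 42 beats; 1.5 beats/chord → 28 chords.
D: 21 bars × 2 beats = 42 beats; 3 beats/chord → 14 chords.
E: 15 bars × 3 beats = 45 beats; 5 beats/chord → 9 chords.
F: 12 bars × 2 beats = 24 beats; 6 beats/chord → 4 chords.
Total: 4 + 12 + 28 + 14 + 9 + 4 = 71.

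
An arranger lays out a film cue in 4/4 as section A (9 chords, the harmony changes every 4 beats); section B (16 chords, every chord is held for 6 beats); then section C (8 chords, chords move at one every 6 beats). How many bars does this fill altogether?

45 bars

A: 9 × 4 = 36 beats = 9 bars.
B: 16 × 6 = 96 beats = 24 bars.
C: 8 × 6 = 48 beats = 12 bars.
Total: 9 + 24 + 12 = 45 bars.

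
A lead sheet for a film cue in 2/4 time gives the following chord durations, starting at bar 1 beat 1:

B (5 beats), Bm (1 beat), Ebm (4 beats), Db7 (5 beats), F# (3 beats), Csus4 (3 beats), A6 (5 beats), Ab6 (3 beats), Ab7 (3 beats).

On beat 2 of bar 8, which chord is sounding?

F#

Beat 2 of bar 8 is beat (8−1)×2 + 2 = 16 overall.
Running totals: B ends at 5, Bm ends at 6, Ebm ends at 10, Db7 ends at 15, F# ends at 18.
Beat 16 falls within F#.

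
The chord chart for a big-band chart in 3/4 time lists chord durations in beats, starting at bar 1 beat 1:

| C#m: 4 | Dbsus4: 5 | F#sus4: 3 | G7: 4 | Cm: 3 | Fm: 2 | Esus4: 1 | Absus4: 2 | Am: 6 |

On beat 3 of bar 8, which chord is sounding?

Beat 3 of bar 8 is beat (8−1)×3 + 3 = 24 overall.
Running totals: C#m ends at 4, Dbsus4 ends at 9, F#sus4 ends at 12, G7 ends at 16, Cm ends at 19, Fm ends at 21, Esus4 ends at 22, Absus4 ends at 24.
Beat 24 falls within Absus4.

Absus4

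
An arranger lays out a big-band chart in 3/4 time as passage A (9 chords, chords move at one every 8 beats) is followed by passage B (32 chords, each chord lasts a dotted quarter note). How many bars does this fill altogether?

A: 9 × 8 = 72 beats = 24 bars.
B: 32 × 1.5 = 48 beats = 16 bars.
Total: 24 + 16 = 40 bars.

40 bars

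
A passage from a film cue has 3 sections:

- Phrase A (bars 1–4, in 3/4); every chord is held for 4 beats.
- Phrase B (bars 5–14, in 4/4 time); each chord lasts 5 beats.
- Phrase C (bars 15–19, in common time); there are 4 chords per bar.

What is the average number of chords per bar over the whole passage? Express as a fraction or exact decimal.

31/19 chords per bar

A: 4 bars of 3 beats is 12 beats; at 4 beats each that's 3 chords.
B: 10 bars of 4 beats is 40 beats; at 5 beats each that's 8 chords.
C: 5 bars of 4 beats is 20 beats; at 1 beat each that's 20 chords.
Overall: 31 chords over 19 bars → 31/19 = 31/19 chords per bar.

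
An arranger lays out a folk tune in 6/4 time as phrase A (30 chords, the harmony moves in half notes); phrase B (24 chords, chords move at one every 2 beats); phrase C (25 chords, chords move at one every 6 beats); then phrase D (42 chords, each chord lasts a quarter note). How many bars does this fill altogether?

A: 30 × 2 = 60 beats = 10 bars.
B: 24 × 2 = 48 beats = 8 bars.
C: 25 × 6 = 150 beats = 25 bars.
D: 42 × 1 = 42 beats = 7 bars.
Total: 10 + 8 + 25 + 7 = 50 bars.

50 bars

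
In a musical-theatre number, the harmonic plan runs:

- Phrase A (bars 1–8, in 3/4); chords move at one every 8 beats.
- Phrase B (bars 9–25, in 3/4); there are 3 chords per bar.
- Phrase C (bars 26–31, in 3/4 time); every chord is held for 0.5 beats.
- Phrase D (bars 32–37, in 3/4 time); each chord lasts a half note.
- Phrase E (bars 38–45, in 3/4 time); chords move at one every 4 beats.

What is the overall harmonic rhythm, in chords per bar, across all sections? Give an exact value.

A: 8 bars of 3 beats is 24 beats; at 8 beats each that's 3 chords.
B: 17 bars of 3 beats is 51 beats; at 1 beat each that's 51 chords.
C: 6 bars of 3 beats is 18 beats; at 0.5 beats each that's 36 chords.
D: 6 bars of 3 beats is 18 beats; at 2 beats each that's 9 chords.
E: 8 bars of 3 beats is 24 beats; at 4 beats each that's 6 chords.
Overall: 105 chords over 45 bars → 105/45 = 7/3 chords per bar.

7/3 chords per bar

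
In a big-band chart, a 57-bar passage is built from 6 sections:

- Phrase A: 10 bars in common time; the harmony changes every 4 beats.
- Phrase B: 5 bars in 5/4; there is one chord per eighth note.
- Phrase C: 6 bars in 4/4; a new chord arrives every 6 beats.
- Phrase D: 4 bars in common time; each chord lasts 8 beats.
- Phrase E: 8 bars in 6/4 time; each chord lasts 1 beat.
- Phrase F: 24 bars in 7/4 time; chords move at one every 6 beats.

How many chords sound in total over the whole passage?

A has 40 beats and chords last 4 each, so 10 chords.
B has 25 beats and chords last 0.5 each, so 50 chords.
C has 24 beats and chords last 6 each, so 4 chords.
D has 16 beats and chords last 8 each, so 2 chords.
E has 48 beats and chords last 1 each, so 48 chords.
F has 168 beats and chords last 6 each, so 28 chords.
Total: 10 + 50 + 4 + 2 + 48 + 28 = 142.

142 chords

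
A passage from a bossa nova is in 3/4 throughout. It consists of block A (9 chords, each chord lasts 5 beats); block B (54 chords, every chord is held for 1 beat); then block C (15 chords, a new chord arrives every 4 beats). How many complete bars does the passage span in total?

53 bars

A: 9 × 5 = 45 beats = 15 bars.
B: 54 × 1 = 54 beats = 18 bars.
C: 15 × 4 = 60 beats = 20 bars.
Total: 15 + 18 + 20 = 53 bars.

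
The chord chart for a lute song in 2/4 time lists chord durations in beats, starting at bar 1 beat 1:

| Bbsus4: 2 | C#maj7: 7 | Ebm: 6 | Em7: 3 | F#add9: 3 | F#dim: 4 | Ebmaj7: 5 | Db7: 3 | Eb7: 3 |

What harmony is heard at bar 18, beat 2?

Eb7

Beat 2 of bar 18 is beat (18−1)×2 + 2 = 36 overall.
Running totals: Bbsus4 ends at 2, C#maj7 ends at 9, Ebm ends at 15, Em7 ends at 18, F#add9 ends at 21, F#dim ends at 25, Ebmaj7 ends at 30, Db7 ends at 33, Eb7 ends at 36.
Beat 36 falls within Eb7.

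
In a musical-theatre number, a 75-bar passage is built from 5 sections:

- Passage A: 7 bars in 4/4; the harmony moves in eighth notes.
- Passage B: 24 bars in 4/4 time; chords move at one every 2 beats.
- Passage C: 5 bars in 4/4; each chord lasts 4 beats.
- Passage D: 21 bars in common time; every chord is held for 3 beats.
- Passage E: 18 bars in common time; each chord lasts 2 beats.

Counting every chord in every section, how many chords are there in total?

A has 28 beats and chords last 0.5 each, so 56 chords.
B has 96 beats and chords last 2 each, so 48 chords.
C has 20 beats and chords last 4 each, so 5 chords.
D has 84 beats and chords last 3 each, so 28 chords.
E has 72 beats and chords last 2 each, so 36 chords.
Total: 56 + 48 + 5 + 28 + 36 = 173.

173 chords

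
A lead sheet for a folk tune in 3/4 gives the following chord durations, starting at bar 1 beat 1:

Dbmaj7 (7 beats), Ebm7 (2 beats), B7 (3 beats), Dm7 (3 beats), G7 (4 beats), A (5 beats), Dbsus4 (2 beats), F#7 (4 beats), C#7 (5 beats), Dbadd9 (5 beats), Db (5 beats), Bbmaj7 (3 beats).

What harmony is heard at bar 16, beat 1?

Beat 1 of bar 16 is beat (16−1)×3 + 1 = 46 overall.
Running totals: Dbmaj7 ends at 7, Ebm7 ends at 9, B7 ends at 12, Dm7 ends at 15, G7 ends at 19, A ends at 24, Dbsus4 ends at 26, F#7 ends at 30, C#7 ends at 35, Dbadd9 ends at 40, Db ends at 45, Bbmaj7 ends at 48.
Beat 46 falls within Bbmaj7.

Bbmaj7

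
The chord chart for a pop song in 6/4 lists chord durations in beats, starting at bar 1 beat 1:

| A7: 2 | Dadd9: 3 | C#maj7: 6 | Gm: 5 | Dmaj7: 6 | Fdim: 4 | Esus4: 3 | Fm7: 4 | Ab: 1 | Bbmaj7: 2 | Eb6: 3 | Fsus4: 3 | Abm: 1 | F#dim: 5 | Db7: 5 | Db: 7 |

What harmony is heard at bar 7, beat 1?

Beat 1 of bar 7 is beat (7−1)×6 + 1 = 37 overall.
Running totals: A7 ends at 2, Dadd9 ends at 5, C#maj7 ends at 11, Gm ends at 16, Dmaj7 ends at 22, Fdim ends at 26, Esus4 ends at 29, Fm7 ends at 33, Ab ends at 34, Bbmaj7 ends at 36, Eb6 ends at 39.
Beat 37 falls within Eb6.

Eb6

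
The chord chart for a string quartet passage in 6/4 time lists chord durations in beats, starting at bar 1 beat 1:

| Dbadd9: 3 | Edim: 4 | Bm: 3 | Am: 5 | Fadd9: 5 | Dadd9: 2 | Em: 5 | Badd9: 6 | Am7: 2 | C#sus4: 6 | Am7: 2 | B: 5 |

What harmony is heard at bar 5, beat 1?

Em

Beat 1 of bar 5 is beat (5−1)×6 + 1 = 25 overall.
Running totals: Dbadd9 ends at 3, Edim ends at 7, Bm ends at 10, Am ends at 15, Fadd9 ends at 20, Dadd9 ends at 22, Em ends at 27.
Beat 25 falls within Em.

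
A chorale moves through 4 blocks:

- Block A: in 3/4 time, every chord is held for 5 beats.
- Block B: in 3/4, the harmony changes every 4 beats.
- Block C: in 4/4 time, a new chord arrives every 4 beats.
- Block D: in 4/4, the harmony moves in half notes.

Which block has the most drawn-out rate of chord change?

A: each chord is 5 beats in 3/4, so 0.6 per bar.
B: each chord is 4 beats in 3/4, so 0.75 per bar.
C: each chord is 4 beats in 4/4, so 1 per bar.
D: each chord is 2 beats in 4/4, so 2 per bar.
Slowest is A at 0.6 chords/bar.

Block A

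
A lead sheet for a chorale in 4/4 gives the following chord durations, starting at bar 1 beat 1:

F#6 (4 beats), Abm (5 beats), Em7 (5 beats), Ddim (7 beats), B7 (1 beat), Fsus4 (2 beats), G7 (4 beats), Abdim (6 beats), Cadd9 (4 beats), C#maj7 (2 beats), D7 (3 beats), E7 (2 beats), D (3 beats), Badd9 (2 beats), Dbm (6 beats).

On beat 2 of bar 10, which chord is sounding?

Cadd9

Beat 2 of bar 10 is beat (10−1)×4 + 2 = 38 overall.
Running totals: F#6 ends at 4, Abm ends at 9, Em7 ends at 14, Ddim ends at 21, B7 ends at 22, Fsus4 ends at 24, G7 ends at 28, Abdim ends at 34, Cadd9 ends at 38.
Beat 38 falls within Cadd9.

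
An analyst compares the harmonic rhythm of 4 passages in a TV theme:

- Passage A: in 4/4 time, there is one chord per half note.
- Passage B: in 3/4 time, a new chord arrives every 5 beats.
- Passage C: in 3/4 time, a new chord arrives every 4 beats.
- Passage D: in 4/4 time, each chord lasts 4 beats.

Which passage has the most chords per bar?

Passage A

A: each chord is 2 beats in 4/4, so 2 per bar.
B: each chord is 5 beats in 3/4, so 0.6 per bar.
C: each chord is 4 beats in 3/4, so 0.75 per bar.
D: each chord is 4 beats in 4/4, so 1 per bar.
Fastest is A at 2 chords/bar.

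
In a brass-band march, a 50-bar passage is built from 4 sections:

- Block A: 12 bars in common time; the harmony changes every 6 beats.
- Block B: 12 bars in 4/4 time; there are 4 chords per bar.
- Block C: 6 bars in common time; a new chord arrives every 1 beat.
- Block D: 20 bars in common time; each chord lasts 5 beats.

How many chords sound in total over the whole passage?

A: 12 bars × 4 beats = 48 beats; 6 beats/chord → 8 chords.
B: 12 bars × 4 beats = 48 beats; 1 beat/chord → 48 chords.
C: 6 bars × 4 beats = 24 beats; 1 beat/chord → 24 chords.
D: 20 bars × 4 beats = 80 beats; 5 beats/chord → 16 chords.
Total: 8 + 48 + 24 + 16 = 96.

96 chords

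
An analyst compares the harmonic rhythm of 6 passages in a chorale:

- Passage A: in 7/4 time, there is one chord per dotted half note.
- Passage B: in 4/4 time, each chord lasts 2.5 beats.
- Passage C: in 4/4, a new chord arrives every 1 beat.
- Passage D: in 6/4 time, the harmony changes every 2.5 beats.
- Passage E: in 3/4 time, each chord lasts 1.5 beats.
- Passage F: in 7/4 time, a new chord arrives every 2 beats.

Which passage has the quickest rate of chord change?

Passage C

A: each chord is 3 beats in 7/4, so 7/3 per bar.
B: each chord is 2.5 beats in 4/4, so 1.6 per bar.
C: each chord is 1 beat in 4/4, so 4 per bar.
D: each chord is 2.5 beats in 6/4, so 2.4 per bar.
E: each chord is 1.5 beats in 3/4, so 2 per bar.
F: each chord is 2 beats in 7/4, so 3.5 per bar.
Fastest is C at 4 chords/bar.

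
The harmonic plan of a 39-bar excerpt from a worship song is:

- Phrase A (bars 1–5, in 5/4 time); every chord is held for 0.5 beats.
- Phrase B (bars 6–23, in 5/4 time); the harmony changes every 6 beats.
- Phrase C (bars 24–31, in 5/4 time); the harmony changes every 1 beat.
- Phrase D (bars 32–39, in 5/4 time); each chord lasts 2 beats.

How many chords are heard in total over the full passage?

A: 5·5 = 25 beats, 25/0.5 = 50 chords.
B: 18·5 = 90 beats, 90/6 = 15 chords.
C: 8·5 = 40 beats, 40/1 = 40 chords.
D: 8·5 = 40 beats, 40/2 = 20 chords.
Total: 50 + 15 + 40 + 20 = 125.

125 chords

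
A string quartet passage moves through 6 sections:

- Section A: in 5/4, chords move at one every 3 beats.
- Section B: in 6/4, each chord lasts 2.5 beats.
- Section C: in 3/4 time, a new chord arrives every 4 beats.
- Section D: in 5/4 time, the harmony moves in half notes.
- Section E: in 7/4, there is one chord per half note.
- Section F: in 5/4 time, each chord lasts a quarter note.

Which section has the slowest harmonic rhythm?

Section C

A: 5/3 = 5/3 chords/bar.
B: 6/2.5 = 2.4 chords/bar.
C: 3/4 = 0.75 chords/bar.
D: 5/2 = 2.5 chords/bar.
E: 7/2 = 3.5 chords/bar.
F: 5/1 = 5 chords/bar.
Slowest is C at 0.75 chords/bar.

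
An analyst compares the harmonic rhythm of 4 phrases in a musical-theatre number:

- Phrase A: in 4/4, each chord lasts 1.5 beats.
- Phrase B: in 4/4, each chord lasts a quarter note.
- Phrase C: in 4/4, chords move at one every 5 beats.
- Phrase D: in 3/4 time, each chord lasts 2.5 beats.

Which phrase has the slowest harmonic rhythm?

A: each chord is 1.5 beats in 4/4, so 8/3 per bar.
B: each chord is 1 beat in 4/4, so 4 per bar.
C: each chord is 5 beats in 4/4, so 0.8 per bar.
D: each chord is 2.5 beats in 3/4, so 1.2 per bar.
Slowest is C at 0.8 chords/bar.

Phrase C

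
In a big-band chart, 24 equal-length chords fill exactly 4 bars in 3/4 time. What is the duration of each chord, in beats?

0.5 beats

4 bars × 3 beats/bar = 12 beats total.
12 beats ÷ 24 chords = 0.5 beats per chord.
(That is an eighth note.)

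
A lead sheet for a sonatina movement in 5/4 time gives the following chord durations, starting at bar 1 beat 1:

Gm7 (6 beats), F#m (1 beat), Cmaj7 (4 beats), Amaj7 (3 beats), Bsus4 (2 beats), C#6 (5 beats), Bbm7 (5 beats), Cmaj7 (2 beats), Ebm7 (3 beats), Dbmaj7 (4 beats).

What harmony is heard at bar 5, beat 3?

Beat 3 of bar 5 is beat (5−1)×5 + 3 = 23 overall.
Running totals: Gm7 ends at 6, F#m ends at 7, Cmaj7 ends at 11, Amaj7 ends at 14, Bsus4 ends at 16, C#6 ends at 21, Bbm7 ends at 26.
Beat 23 falls within Bbm7.

Bbm7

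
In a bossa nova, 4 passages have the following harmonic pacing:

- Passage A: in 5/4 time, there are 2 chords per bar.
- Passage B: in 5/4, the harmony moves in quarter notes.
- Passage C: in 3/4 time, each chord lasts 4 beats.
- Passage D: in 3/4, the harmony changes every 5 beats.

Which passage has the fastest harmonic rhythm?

Passage B

A: each chord is 2.5 beats in 5/4, so 2 per bar.
B: each chord is 1 beat in 5/4, so 5 per bar.
C: each chord is 4 beats in 3/4, so 0.75 per bar.
D: each chord is 5 beats in 3/4, so 0.6 per bar.
Fastest is B at 5 chords/bar.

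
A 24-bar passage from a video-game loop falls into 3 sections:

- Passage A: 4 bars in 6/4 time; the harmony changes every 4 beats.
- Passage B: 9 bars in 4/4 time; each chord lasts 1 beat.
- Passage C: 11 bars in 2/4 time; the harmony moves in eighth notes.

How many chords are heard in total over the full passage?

A: 4 bars × 6 beats = 24 beats; 4 beats/chord → 6 chords.
B: 9 bars × 4 beats = 36 beats; 1 beat/chord → 36 chords.
C: 11 bars × 2 beats = 22 beats; 0.5 beats/chord → 44 chords.
Total: 6 + 36 + 44 = 86.

86 chords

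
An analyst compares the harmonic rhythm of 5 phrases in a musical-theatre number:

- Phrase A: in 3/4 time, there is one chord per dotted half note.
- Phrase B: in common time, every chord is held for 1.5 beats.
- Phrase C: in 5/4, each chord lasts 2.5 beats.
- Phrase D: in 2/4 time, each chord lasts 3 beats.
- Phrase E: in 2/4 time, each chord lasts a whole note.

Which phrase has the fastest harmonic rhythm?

A: 3 beats/bar ÷ 3 beats/chord = 1 chord/bar.
B: 4 beats/bar ÷ 1.5 beats/chord = 8/3 chords/bar.
C: 5 beats/bar ÷ 2.5 beats/chord = 2 chords/bar.
D: 2 beats/bar ÷ 3 beats/chord = 2/3 chords/bar.
E: 2 beats/bar ÷ 4 beats/chord = 0.5 chords/bar.
Fastest is B at 8/3 chords/bar.

Phrase B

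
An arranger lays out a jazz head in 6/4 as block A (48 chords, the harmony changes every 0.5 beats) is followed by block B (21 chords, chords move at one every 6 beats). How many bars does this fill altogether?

25 bars

A: 48 × 0.5 = 24 beats = 4 bars.
B: 21 × 6 = 126 beats = 21 bars.
Total: 4 + 21 = 25 bars.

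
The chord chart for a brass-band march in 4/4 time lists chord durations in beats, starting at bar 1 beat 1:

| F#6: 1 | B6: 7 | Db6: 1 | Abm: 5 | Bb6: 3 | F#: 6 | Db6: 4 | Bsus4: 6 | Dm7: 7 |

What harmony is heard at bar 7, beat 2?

Db6

Beat 2 of bar 7 is beat (7−1)×4 + 2 = 26 overall.
Running totals: F#6 ends at 1, B6 ends at 8, Db6 ends at 9, Abm ends at 14, Bb6 ends at 17, F# ends at 23, Db6 ends at 27.
Beat 26 falls within Db6.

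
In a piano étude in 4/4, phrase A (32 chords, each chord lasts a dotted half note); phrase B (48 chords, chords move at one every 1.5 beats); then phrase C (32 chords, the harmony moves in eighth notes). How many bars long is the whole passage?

46 bars

A: 32 × 3 = 96 beats = 24 bars.
B: 48 × 1.5 = 72 beats = 18 bars.
C: 32 × 0.5 = 16 beats = 4 bars.
Total: 24 + 18 + 4 = 46 bars.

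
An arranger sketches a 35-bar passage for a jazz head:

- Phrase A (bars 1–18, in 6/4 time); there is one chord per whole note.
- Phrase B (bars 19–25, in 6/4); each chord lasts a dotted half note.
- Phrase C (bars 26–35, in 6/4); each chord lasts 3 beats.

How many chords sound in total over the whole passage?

61 chords

A: 18·6 = 108 beats, 108/4 = 27 chords.
B: 7·6 = 42 beats, 42/3 = 14 chords.
C: 10·6 = 60 beats, 60/3 = 20 chords.
Total: 27 + 14 + 20 = 61.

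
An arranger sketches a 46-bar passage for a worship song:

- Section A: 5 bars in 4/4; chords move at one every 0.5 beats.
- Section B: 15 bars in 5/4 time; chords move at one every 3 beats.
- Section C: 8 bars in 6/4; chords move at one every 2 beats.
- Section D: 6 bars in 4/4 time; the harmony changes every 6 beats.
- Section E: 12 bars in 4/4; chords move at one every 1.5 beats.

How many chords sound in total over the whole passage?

A has 20 beats and chords last 0.5 each, so 40 chords.
B has 75 beats and chords last 3 each, so 25 chords.
C has 48 beats and chords last 2 each, so 24 chords.
D has 24 beats and chords last 6 each, so 4 chords.
E has 48 beats and chords last 1.5 each, so 32 chords.
Total: 40 + 25 + 24 + 4 + 32 = 125.

125 chords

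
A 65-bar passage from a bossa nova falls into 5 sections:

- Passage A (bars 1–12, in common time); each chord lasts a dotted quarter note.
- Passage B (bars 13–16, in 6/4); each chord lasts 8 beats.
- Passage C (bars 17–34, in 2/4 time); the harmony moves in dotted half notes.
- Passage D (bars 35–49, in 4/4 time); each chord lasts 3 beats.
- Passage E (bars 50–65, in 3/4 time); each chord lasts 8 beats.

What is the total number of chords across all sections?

A: 12 bars × 4 beats = 48 beats; 1.5 beats/chord → 32 chords.
B: 4 bars × 6 beats = 24 beats; 8 beats/chord → 3 chords.
C: 18 bars × 2 beats = 36 beats; 3 beats/chord → 12 chords.
D: 15 bars × 4 beats = 60 beats; 3 beats/chord → 20 chords.
E: 16 bars × 3 beats = 48 beats; 8 beats/chord → 6 chords.
Total: 32 + 3 + 12 + 20 + 6 = 73.

73 chords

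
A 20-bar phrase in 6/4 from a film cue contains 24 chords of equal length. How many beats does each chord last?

5 beats

20 bars × 6 beats/bar = 120 beats total.
120 beats ÷ 24 chords = 5 beats per chord.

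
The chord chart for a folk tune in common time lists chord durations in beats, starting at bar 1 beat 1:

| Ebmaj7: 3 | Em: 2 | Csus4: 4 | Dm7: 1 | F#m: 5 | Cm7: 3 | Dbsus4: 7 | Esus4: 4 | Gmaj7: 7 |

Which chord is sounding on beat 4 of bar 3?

Beat 4 of bar 3 is beat (3−1)×4 + 4 = 12 overall.
Running totals: Ebmaj7 ends at 3, Em ends at 5, Csus4 ends at 9, Dm7 ends at 10, F#m ends at 15.
Beat 12 falls within F#m.

F#m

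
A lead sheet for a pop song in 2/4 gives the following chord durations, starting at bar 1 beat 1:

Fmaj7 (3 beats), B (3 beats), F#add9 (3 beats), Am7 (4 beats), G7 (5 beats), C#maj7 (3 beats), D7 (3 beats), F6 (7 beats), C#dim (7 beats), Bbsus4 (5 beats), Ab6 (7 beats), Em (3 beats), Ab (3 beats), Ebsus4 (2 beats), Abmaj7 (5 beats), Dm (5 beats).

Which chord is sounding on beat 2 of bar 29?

Beat 2 of bar 29 is beat (29−1)×2 + 2 = 58 overall.
Running totals: Fmaj7 ends at 3, B ends at 6, F#add9 ends at 9, Am7 ends at 13, G7 ends at 18, C#maj7 ends at 21, D7 ends at 24, F6 ends at 31, C#dim ends at 38, Bbsus4 ends at 43, Ab6 ends at 50, Em ends at 53, Ab ends at 56, Ebsus4 ends at 58.
Beat 58 falls within Ebsus4.

Ebsus4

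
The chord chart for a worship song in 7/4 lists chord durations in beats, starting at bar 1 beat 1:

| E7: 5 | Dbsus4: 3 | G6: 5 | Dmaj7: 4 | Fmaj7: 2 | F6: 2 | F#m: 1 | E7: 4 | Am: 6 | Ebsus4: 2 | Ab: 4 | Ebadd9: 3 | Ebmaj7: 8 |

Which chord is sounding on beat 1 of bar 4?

Beat 1 of bar 4 is beat (4−1)×7 + 1 = 22 overall.
Running totals: E7 ends at 5, Dbsus4 ends at 8, G6 ends at 13, Dmaj7 ends at 17, Fmaj7 ends at 19, F6 ends at 21, F#m ends at 22.
Beat 22 falls within F#m.

F#m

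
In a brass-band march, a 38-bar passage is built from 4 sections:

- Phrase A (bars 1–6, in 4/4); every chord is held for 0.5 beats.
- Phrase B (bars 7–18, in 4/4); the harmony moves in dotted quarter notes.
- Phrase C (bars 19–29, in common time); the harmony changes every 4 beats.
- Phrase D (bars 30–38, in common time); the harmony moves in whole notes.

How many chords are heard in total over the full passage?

A: 6·4 = 24 beats, 24/0.5 = 48 chords.
B: 12·4 = 48 beats, 48/1.5 = 32 chords.
C: 11·4 = 44 beats, 44/4 = 11 chords.
D: 9·4 = 36 beats, 36/4 = 9 chords.
Total: 48 + 32 + 11 + 9 = 100.

100 chords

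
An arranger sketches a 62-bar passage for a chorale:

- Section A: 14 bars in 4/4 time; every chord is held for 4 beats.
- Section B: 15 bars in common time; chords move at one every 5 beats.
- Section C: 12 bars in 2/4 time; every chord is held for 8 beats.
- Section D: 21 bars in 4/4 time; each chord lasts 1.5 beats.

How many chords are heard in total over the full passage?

85 chords

A has 56 beats and chords last 4 each, so 14 chords.
B has 60 beats and chords last 5 each, so 12 chords.
C has 24 beats and chords last 8 each, so 3 chords.
D has 84 beats and chords last 1.5 each, so 56 chords.
Total: 14 + 12 + 3 + 56 = 85.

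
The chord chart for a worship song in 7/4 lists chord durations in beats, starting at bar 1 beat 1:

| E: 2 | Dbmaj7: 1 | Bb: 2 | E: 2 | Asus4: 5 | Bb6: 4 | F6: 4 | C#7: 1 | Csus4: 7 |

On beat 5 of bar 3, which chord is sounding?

F6

Beat 5 of bar 3 is beat (3−1)×7 + 5 = 19 overall.
Running totals: E ends at 2, Dbmaj7 ends at 3, Bb ends at 5, E ends at 7, Asus4 ends at 12, Bb6 ends at 16, F6 ends at 20.
Beat 19 falls within F6.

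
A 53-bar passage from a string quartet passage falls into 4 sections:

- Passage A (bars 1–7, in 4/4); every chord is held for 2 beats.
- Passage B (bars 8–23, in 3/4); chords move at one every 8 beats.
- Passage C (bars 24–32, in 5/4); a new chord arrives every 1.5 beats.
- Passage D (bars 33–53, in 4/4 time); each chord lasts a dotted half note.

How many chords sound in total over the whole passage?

78 chords

A has 28 beats and chords last 2 each, so 14 chords.
B has 48 beats and chords last 8 each, so 6 chords.
C has 45 beats and chords last 1.5 each, so 30 chords.
D has 84 beats and chords last 3 each, so 28 chords.
Total: 14 + 6 + 30 + 28 = 78.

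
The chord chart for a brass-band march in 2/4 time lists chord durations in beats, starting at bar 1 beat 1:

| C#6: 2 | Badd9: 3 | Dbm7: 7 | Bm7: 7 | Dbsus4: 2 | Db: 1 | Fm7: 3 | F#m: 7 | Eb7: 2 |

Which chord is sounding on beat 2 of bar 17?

Eb7

Beat 2 of bar 17 is beat (17−1)×2 + 2 = 34 overall.
Running totals: C#6 ends at 2, Badd9 ends at 5, Dbm7 ends at 12, Bm7 ends at 19, Dbsus4 ends at 21, Db ends at 22, Fm7 ends at 25, F#m ends at 32, Eb7 ends at 34.
Beat 34 falls within Eb7.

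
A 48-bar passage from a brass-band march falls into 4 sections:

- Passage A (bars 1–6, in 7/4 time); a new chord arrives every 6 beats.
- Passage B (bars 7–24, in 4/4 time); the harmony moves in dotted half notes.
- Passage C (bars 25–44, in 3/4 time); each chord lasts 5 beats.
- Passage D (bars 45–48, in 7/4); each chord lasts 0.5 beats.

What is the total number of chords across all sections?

99 chords

A has 42 beats and chords last 6 each, so 7 chords.
B has 72 beats and chords last 3 each, so 24 chords.
C has 60 beats and chords last 5 each, so 12 chords.
D has 28 beats and chords last 0.5 each, so 56 chords.
Total: 7 + 24 + 12 + 56 = 99.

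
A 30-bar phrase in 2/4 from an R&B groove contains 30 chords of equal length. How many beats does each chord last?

30 bars × 2 beats/bar = 60 beats total.
60 beats ÷ 30 chords = 2 beats per chord.
(That is a half note.)

2 beats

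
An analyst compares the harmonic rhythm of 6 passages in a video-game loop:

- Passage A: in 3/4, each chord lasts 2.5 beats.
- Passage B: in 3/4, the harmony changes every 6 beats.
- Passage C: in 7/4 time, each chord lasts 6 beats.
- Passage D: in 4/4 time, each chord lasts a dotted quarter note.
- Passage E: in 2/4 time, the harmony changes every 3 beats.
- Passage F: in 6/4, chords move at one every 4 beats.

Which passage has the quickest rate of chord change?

A: each chord is 2.5 beats in 3/4, so 1.2 per bar.
B: each chord is 6 beats in 3/4, so 0.5 per bar.
C: each chord is 6 beats in 7/4, so 7/6 per bar.
D: each chord is 1.5 beats in 4/4, so 8/3 per bar.
E: each chord is 3 beats in 2/4, so 2/3 per bar.
F: each chord is 4 beats in 6/4, so 1.5 per bar.
Fastest is D at 8/3 chords/bar.

Passage D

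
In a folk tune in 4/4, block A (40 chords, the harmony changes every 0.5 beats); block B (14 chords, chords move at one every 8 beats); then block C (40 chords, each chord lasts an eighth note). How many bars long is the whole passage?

38 bars

A: 40 × 0.5 = 20 beats = 5 bars.
B: 14 × 8 = 112 beats = 28 bars.
C: 40 × 0.5 = 20 beats = 5 bars.
Total: 5 + 28 + 5 = 38 bars.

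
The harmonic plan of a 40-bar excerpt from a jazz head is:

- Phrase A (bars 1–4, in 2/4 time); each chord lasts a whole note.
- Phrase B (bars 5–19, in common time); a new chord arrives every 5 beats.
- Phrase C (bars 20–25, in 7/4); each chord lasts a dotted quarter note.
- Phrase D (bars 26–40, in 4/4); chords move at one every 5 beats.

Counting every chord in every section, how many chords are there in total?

54 chords

A: 4·2 = 8 beats, 8/4 = 2 chords.
B: 15·4 = 60 beats, 60/5 = 12 chords.
C: 6·7 = 42 beats, 42/1.5 = 28 chords.
D: 15·4 = 60 beats, 60/5 = 12 chords.
Total: 2 + 12 + 28 + 12 = 54.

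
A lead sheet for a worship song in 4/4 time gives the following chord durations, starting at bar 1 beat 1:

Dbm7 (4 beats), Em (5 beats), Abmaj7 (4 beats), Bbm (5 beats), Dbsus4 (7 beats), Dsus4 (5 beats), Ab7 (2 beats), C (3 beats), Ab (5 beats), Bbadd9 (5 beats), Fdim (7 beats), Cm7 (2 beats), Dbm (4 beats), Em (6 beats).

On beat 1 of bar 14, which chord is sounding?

Cm7

Beat 1 of bar 14 is beat (14−1)×4 + 1 = 53 overall.
Running totals: Dbm7 ends at 4, Em ends at 9, Abmaj7 ends at 13, Bbm ends at 18, Dbsus4 ends at 25, Dsus4 ends at 30, Ab7 ends at 32, C ends at 35, Ab ends at 40, Bbadd9 ends at 45, Fdim ends at 52, Cm7 ends at 54.
Beat 53 falls within Cm7.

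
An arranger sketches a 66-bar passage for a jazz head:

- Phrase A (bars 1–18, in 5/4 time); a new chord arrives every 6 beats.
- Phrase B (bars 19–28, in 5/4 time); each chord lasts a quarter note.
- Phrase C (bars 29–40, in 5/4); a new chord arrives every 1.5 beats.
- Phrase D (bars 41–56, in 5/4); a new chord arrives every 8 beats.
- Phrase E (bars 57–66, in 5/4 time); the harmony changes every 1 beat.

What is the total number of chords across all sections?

165 chords

A: 18 bars × 5 beats = 90 beats; 6 beats/chord → 15 chords.
B: 10 bars × 5 beats = 50 beats; 1 beat/chord → 50 chords.
C: 12 bars × 5 beats = 60 beats; 1.5 beats/chord → 40 chords.
D: 16 bars × 5 beats = 80 beats; 8 beats/chord → 10 chords.
E: 10 bars × 5 beats = 50 beats; 1 beat/chord → 50 chords.
Total: 15 + 50 + 40 + 10 + 50 = 165.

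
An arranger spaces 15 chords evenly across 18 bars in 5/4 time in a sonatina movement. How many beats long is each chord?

18 bars × 5 beats/bar = 90 beats total.
90 beats ÷ 15 chords = 6 beats per chord.

6 beats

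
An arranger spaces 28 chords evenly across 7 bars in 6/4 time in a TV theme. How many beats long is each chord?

1.5 beats

7 bars × 6 beats/bar = 42 beats total.
42 beats ÷ 28 chords = 1.5 beats per chord.
(That is a dotted quarter note.)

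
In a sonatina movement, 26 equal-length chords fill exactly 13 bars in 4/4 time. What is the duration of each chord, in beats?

2 beats

13 bars × 4 beats/bar = 52 beats total.
52 beats ÷ 26 chords = 2 beats per chord.
(That is a half note.)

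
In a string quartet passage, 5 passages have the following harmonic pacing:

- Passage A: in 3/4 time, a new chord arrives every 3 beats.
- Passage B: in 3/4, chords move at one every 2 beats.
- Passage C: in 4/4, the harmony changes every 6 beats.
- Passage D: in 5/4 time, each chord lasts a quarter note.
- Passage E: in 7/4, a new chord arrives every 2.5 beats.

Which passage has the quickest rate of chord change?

Passage D

A: 3/3 = 1 chord/bar.
B: 3/2 = 1.5 chords/bar.
C: 4/6 = 2/3 chords/bar.
D: 5/1 = 5 chords/bar.
E: 7/2.5 = 2.8 chords/bar.
Fastest is D at 5 chords/bar.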